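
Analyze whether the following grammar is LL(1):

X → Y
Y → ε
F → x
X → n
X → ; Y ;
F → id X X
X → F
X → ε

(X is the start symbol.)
Relevant sets:
  FIRST(Y) = { ε }
  FIRST(F) = { 'id', 'x' }
  FOLLOW(X) = { $, ';', 'id', 'n', 'x' }

For X:
  PREDICT(X → Y) = { $, ';', 'id', 'n', 'x' }
  PREDICT(X → n) = { 'n' }
  PREDICT(X → ';' Y ';') = { ';' }
  PREDICT(X → F) = { 'id', 'x' }
  PREDICT(X → ε) = { $, ';', 'id', 'n', 'x' }
For F:
  PREDICT(F → x) = { 'x' }
  PREDICT(F → id X X) = { 'id' }
Y has a single production, so nothing to check there.

Conflict found: Predict set conflict for X: { 'n' }
The grammar is NOT LL(1).

Answer: No. Predict set conflict for X: { 'n' }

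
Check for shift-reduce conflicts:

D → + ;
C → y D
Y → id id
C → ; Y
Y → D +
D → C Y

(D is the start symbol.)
A shift-reduce conflict occurs when an LR(0) state has both:
  - a complete (reduce) item [A → α .] (dot at the end), and
  - a shift item [B → β . c γ] (dot before a terminal).

Augment with D' → D and build the canonical LR(0) collection (I0 = CLOSURE({[D' → . D]}), then GOTO on every symbol after a dot until no new states appear). It has 14 states:
  I0: { [C → . ; Y], [C → . y D], [D → . + ;], [D → . C Y], [D' → . D] }  — shift
  I1: { [D → + . ;] }  — shift
  I2: { [C → . ; Y], [C → . y D], [C → ; . Y], [D → . + ;], [D → . C Y], [Y → . D +], [Y → . id id] }  — shift
  I3: { [C → . ; Y], [C → . y D], [D → . + ;], [D → . C Y], [D → C . Y], [Y → . D +], [Y → . id id] }  — shift
  I4: { [D' → D .] }  — accept
  I5: { [C → . ; Y], [C → . y D], [C → y . D], [D → . + ;], [D → . C Y] }  — shift
  I6: { [C → y D .] }  — reduce
  I7: { [Y → D . +] }  — shift
  I8: { [D → C Y .] }  — reduce
  I9: { [Y → id . id] }  — shift
  I10: { [Y → id id .] }  — reduce
  I11: { [Y → D + .] }  — reduce
  I12: { [C → ; Y .] }  — reduce
  I13: { [D → + ; .] }  — reduce

No state contains both a complete item and a shift item.

Answer: No shift-reduce conflicts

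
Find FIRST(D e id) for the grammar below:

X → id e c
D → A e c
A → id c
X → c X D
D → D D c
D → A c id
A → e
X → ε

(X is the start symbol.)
{ 'e', 'id' }

FIRST sets of the non-terminals involved (from the grammar, by fixed-point iteration):
  FIRST(D) = { 'e', 'id' }

To compute FIRST(D e id), process the symbols left to right:
Symbol D is a non-terminal. Add FIRST(D) \ {ε} = { 'e', 'id' }
D is not nullable (ε ∉ FIRST(D)), so stop here.
FIRST(D e id) = { 'e', 'id' }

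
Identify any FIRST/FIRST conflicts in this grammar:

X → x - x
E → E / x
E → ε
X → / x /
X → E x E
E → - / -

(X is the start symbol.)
Yes. X → x '-' x / X → E x E on { 'x' }; X → '/' x '/' / X → E x E on { '/' }; E → E '/' x / E → '-' '/' '-' on { '-' }

FIRST sets of the non-terminals at (or reachable through a nullable prefix from) the front of some alternative:
  FIRST(E) = { '-', '/', ε }

Productions for X:
  X → x - x: FIRST = { 'x' }
  X → / x /: FIRST = { '/' }
  X → E x E: FIRST = { '-', '/', 'x' }
Productions for E:
  E → E / x: FIRST = { '-', '/' }
  E → ε: FIRST = { ε }
  E → - / -: FIRST = { '-' }

Conflict for X: X → x - x and X → E x E
  Overlap: { 'x' }
Conflict for X: X → / x / and X → E x E
  Overlap: { '/' }
Conflict for E: E → E / x and E → - / -
  Overlap: { '-' }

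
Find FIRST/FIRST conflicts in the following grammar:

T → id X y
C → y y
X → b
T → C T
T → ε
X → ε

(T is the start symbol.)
A FIRST/FIRST conflict occurs when two productions N → α and N → β for the same non-terminal have FIRST(α) ∩ FIRST(β) ≠ ∅ (with ε ∈ FIRST of a nullable right-hand side, so two nullable alternatives also conflict).

FIRST sets of the non-terminals at (or reachable through a nullable prefix from) the front of some alternative:
  FIRST(C) = { 'y' }

Productions for T:
  T → id X y: FIRST = { 'id' }
  T → C T: FIRST = { 'y' }
  T → ε: FIRST = { ε }
Productions for X:
  X → b: FIRST = { 'b' }
  X → ε: FIRST = { ε }
C has only one production, so no FIRST/FIRST conflict is possible there.

All alternatives of each non-terminal have pairwise disjoint FIRST sets.

Answer: No FIRST/FIRST conflicts.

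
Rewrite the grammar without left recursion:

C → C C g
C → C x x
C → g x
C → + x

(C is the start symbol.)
C → g x C'
C → + x C'
C' → C g C'
C' → x x C'
C' → ε

C is directly left-recursive. The standard transformation for
  A → A α₁ | ... | A α_m | β₁ | ... | β_n
is
  A  → β₁ A' | ... | β_n A'
  A' → α₁ A' | ... | α_m A' | ε

C → g x becomes C → g x C'
C → + x becomes C → + x C'
C → C C g becomes C' → C g C'
C → C x x becomes C' → x x C'
Add C' → ε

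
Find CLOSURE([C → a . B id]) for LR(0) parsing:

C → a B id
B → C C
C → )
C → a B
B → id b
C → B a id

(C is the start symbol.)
To compute CLOSURE, for each item [A → α.Bβ] where B is a non-terminal, add [B → .γ] for all productions B → γ; repeat for the newly added items until nothing changes.

Start with: [C → a . B id]
  [C → a . B id] has the dot before B: add [B → . C C], [B → . id b]
  [B → . C C] has the dot before C: add [C → . a B id], [C → . )], [C → . a B], [C → . B a id]
No further items can be added.

CLOSURE = { [B → . C C], [B → . id b], [C → . )], [C → . B a id], [C → . a B id], [C → . a B], [C → a . B id] }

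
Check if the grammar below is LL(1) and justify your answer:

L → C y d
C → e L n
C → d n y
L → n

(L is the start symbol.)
A grammar is LL(1) if for each non-terminal N with multiple productions, the predict sets of those productions are pairwise disjoint, where PREDICT(N → α) = (FIRST(α) \ {ε}) ∪ (FOLLOW(N) if α ⇒* ε).

Relevant sets:
  FIRST(C) = { 'd', 'e' }

For L:
  PREDICT(L → C y d) = { 'd', 'e' }
  PREDICT(L → n) = { 'n' }
For C:
  PREDICT(C → e L n) = { 'e' }
  PREDICT(C → d n y) = { 'd' }

All predict sets are disjoint. The grammar IS LL(1).

Answer: Yes, the grammar is LL(1).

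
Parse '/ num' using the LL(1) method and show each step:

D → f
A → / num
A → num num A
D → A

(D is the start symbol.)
LL(1) parsing maintains a stack (initially the start symbol over $) and the input. At each step: if the stack top is a terminal, match it against the current input token; if it is a non-terminal N, replace it with the RHS of M[N, lookahead] (the unique production whose predict set contains the lookahead).

Stack is shown with the top on the left.

Stack    Input    Action
------------------------
D $      / num $  output D → A
A $      / num $  output A → / num
/ num $  / num $  match '/'
num $    num $    match 'num'
$        $        accept

The string is accepted.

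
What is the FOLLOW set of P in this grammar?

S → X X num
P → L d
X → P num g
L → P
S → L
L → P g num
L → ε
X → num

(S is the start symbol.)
{ $, 'd', 'g', 'num' }

To compute FOLLOW(P), find every occurrence of P on a right-hand side N → α P β: add FIRST(β) \ {ε}, and if β is empty or nullable also add FOLLOW(N). Iterate to a fixed point.

In X → P num g: P is followed by num g, add FIRST(num g) \ {ε} = { 'num' }
In L → P: P is at the end, add FOLLOW(L)
In L → P g num: P is followed by g num, add FIRST(g num) \ {ε} = { 'g' }

The FOLLOW sets referred to above (computed the same way, to a fixed point):
  FOLLOW(L) = { $, 'd' }

Taking the union: FOLLOW(P) = { $, 'd', 'g', 'num' }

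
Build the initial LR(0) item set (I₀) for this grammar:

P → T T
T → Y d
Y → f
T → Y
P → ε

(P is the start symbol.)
First, augment the grammar with P' → P
I₀ = CLOSURE({ [P' → . P] }):
  [P' → . P] has the dot before P: add [P → . T T], [P → .]
  [P → . T T] has the dot before T: add [T → . Y d], [T → . Y]
  [T → . Y d] has the dot before Y: add [Y → . f]
No further items can be added.

I₀ = { [P → . T T], [P → .], [P' → . P], [T → . Y d], [T → . Y], [Y → . f] }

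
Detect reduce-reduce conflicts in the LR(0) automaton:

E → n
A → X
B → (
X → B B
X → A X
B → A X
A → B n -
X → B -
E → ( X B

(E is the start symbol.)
Yes — I14: [A → X .] vs [B → A X .]

A reduce-reduce conflict occurs when an LR(0) state has two complete items [A → α .] and [B → β .] — both call for a reduction, and with no lookahead the parser cannot choose between them.

Augment with E' → E and build the canonical LR(0) collection (I0 = CLOSURE({[E' → . E]}), then GOTO on every symbol after a dot until no new states appear). It has 15 states:
  I0: { [E → . ( X B], [E → . n], [E' → . E] }  — shift
  I1: { [A → . B n -], [A → . X], [B → . (], [B → . A X], [E → ( . X B], [X → . A X], [X → . B -], [X → . B B] }  — shift
  I2: { [E' → E .] }  — accept
  I3: { [E → n .] }  — reduce
  I4: { [B → ( .] }  — reduce
  I5: { [A → . B n -], [A → . X], [B → . (], [B → . A X], [B → A . X], [X → . A X], [X → . B -], [X → . B B], [X → A . X] }  — shift
  I6: { [A → . B n -], [A → . X], [A → B . n -], [B → . (], [B → . A X], [X → . A X], [X → . B -], [X → . B B], [X → B . -], [X → B . B] }  — shift
  I7: { [A → . B n -], [A → . X], [A → X .], [B → . (], [B → . A X], [E → ( X . B], [X → . A X], [X → . B -], [X → . B B] }  — shift, reduce
  I8: { [A → . B n -], [A → . X], [A → B . n -], [B → . (], [B → . A X], [E → ( X B .], [X → . A X], [X → . B -], [X → . B B], [X → B . -], [X → B . B] }  — shift, reduce
  I9: { [A → X .] }  — reduce
  I10: { [X → B - .] }  — reduce
  I11: { [A → . B n -], [A → . X], [A → B . n -], [B → . (], [B → . A X], [X → . A X], [X → . B -], [X → . B B], [X → B . -], [X → B . B], [X → B B .] }  — shift, reduce
  I12: { [A → B n . -] }  — shift
  I13: { [A → B n - .] }  — reduce
  I14: { [A → X .], [B → A X .], [X → A X .] }  — 3 reduces

I14 contains complete items [A → X .], [B → A X .], [X → A X .] — reduce-reduce conflict.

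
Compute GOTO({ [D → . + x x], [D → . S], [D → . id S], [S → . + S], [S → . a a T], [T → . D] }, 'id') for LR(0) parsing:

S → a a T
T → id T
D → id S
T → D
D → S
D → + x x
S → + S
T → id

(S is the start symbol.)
GOTO(I, 'id') = CLOSURE({ [A → αX.β] : [A → α.Xβ] ∈ I, X = 'id' })

Items with dot before 'id', with the dot advanced:
  [D → . id S] → [D → id . S]
Closure of the advanced items:
  [D → id . S] has the dot before S: add [S → . a a T], [S → . + S]

GOTO = { [D → id . S], [S → . + S], [S → . a a T] }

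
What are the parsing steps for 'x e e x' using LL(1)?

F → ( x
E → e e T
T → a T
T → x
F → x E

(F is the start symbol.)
Stack is shown with the top on the left.

Stack    Input      Action
--------------------------
F $      x e e x $  output F → x E
x E $    x e e x $  match 'x'
E $      e e x $    output E → e e T
e e T $  e e x $    match 'e'
e T $    e x $      match 'e'
T $      x $        output T → x
x $      x $        match 'x'
$        $          accept

The string is accepted.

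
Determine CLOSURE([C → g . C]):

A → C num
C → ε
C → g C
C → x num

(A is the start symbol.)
{ [C → . g C], [C → . x num], [C → .], [C → g . C] }

To compute CLOSURE, for each item [A → α.Bβ] where B is a non-terminal, add [B → .γ] for all productions B → γ; repeat for the newly added items until nothing changes.

Start with: [C → g . C]
  [C → g . C] has the dot before C: add [C → .], [C → . g C], [C → . x num]
No further items can be added.

CLOSURE = { [C → . g C], [C → . x num], [C → .], [C → g . C] }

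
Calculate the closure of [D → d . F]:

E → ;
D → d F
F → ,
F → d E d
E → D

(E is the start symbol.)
{ [D → d . F], [F → . ,], [F → . d E d] }

To compute CLOSURE, for each item [A → α.Bβ] where B is a non-terminal, add [B → .γ] for all productions B → γ; repeat for the newly added items until nothing changes.

Start with: [D → d . F]
  [D → d . F] has the dot before F: add [F → . ,], [F → . d E d]
No further items can be added.

CLOSURE = { [D → d . F], [F → . ,], [F → . d E d] }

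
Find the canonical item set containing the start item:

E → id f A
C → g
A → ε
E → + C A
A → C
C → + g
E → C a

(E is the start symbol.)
First, augment the grammar with E' → E
I₀ = CLOSURE({ [E' → . E] }):
  [E' → . E] has the dot before E: add [E → . id f A], [E → . + C A], [E → . C a]
  [E → . C a] has the dot before C: add [C → . g], [C → . + g]
No further items can be added.

I₀ = { [C → . + g], [C → . g], [E → . + C A], [E → . C a], [E → . id f A], [E' → . E] }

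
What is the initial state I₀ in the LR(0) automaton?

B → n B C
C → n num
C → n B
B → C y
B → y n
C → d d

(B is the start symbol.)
{ [B → . C y], [B → . n B C], [B → . y n], [B' → . B], [C → . d d], [C → . n B], [C → . n num] }

First, augment the grammar with B' → B
I₀ = CLOSURE({ [B' → . B] }):
  [B' → . B] has the dot before B: add [B → . n B C], [B → . C y], [B → . y n]
  [B → . C y] has the dot before C: add [C → . n num], [C → . n B], [C → . d d]
No further items can be added.

I₀ = { [B → . C y], [B → . n B C], [B → . y n], [B' → . B], [C → . d d], [C → . n B], [C → . n num] }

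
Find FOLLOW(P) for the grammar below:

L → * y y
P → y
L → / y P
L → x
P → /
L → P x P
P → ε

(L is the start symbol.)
To compute FOLLOW(P), find every occurrence of P on a right-hand side N → α P β: add FIRST(β) \ {ε}, and if β is empty or nullable also add FOLLOW(N). Iterate to a fixed point.

In L → / y P: P is at the end, add FOLLOW(L)
In L → P x P: P is followed by x P, add FIRST(x P) \ {ε} = { 'x' }
In L → P x P: P is at the end, add FOLLOW(L)

The FOLLOW sets referred to above (computed the same way, to a fixed point):
  FOLLOW(L) = { $ }

Taking the union: FOLLOW(P) = { $, 'x' }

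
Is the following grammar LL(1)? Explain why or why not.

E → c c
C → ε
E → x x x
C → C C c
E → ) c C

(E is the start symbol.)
No. Predict set conflict for C: { 'c' }

A grammar is LL(1) if for each non-terminal N with multiple productions, the predict sets of those productions are pairwise disjoint, where PREDICT(N → α) = (FIRST(α) \ {ε}) ∪ (FOLLOW(N) if α ⇒* ε).

Relevant sets:
  FIRST(C) = { 'c', ε }
  FOLLOW(C) = { $, 'c' }

For E:
  PREDICT(E → c c) = { 'c' }
  PREDICT(E → x x x) = { 'x' }
  PREDICT(E → ')' c C) = { ')' }
For C:
  PREDICT(C → ε) = { $, 'c' }
  PREDICT(C → C C c) = { 'c' }

Conflict found: Predict set conflict for C: { 'c' }
The grammar is NOT LL(1).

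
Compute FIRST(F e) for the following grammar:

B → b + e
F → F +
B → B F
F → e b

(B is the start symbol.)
FIRST sets of the non-terminals involved (from the grammar, by fixed-point iteration):
  FIRST(F) = { 'e' }

To compute FIRST(F e), process the symbols left to right:
Symbol F is a non-terminal. Add FIRST(F) \ {ε} = { 'e' }
F is not nullable (ε ∉ FIRST(F)), so stop here.
FIRST(F e) = { 'e' }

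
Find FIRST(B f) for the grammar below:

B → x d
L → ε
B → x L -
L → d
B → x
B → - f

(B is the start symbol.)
FIRST sets of the non-terminals involved (from the grammar, by fixed-point iteration):
  FIRST(B) = { '-', 'x' }

To compute FIRST(B f), process the symbols left to right:
Symbol B is a non-terminal. Add FIRST(B) \ {ε} = { '-', 'x' }
B is not nullable (ε ∉ FIRST(B)), so stop here.
FIRST(B f) = { '-', 'x' }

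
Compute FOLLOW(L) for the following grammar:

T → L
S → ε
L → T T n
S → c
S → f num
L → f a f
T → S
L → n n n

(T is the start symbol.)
{ $, 'c', 'f', 'n' }

To compute FOLLOW(L), find every occurrence of L on a right-hand side N → α L β: add FIRST(β) \ {ε}, and if β is empty or nullable also add FOLLOW(N). Iterate to a fixed point.

In T → L: L is at the end, add FOLLOW(T)

The FOLLOW sets referred to above (computed the same way, to a fixed point):
  FOLLOW(T) = { $, 'c', 'f', 'n' }

Taking the union: FOLLOW(L) = { $, 'c', 'f', 'n' }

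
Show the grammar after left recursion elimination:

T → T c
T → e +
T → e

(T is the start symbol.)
T → e + T'
T → e T'
T' → c T'
T' → ε

T is directly left-recursive. The standard transformation for
  A → A α₁ | ... | A α_m | β₁ | ... | β_n
is
  A  → β₁ A' | ... | β_n A'
  A' → α₁ A' | ... | α_m A' | ε

T → e + becomes T → e + T'
T → e becomes T → e T'
T → T c becomes T' → c T'
Add T' → ε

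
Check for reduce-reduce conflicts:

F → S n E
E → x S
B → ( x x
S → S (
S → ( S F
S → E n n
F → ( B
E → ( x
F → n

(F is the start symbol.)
No reduce-reduce conflicts

A reduce-reduce conflict occurs when an LR(0) state has two complete items [A → α .] and [B → β .] — both call for a reduction, and with no lookahead the parser cannot choose between them.

Augment with F' → F and build the canonical LR(0) collection (I0 = CLOSURE({[F' → . F]}), then GOTO on every symbol after a dot until no new states appear). It has 24 states:
  I0: { [E → . ( x], [E → . x S], [F → . ( B], [F → . S n E], [F → . n], [F' → . F], [S → . ( S F], [S → . E n n], [S → . S (] }  — shift
  I1: { [B → . ( x x], [E → ( . x], [E → . ( x], [E → . x S], [F → ( . B], [S → ( . S F], [S → . ( S F], [S → . E n n], [S → . S (] }  — shift
  I2: { [S → E . n n] }  — shift
  I3: { [F' → F .] }  — accept
  I4: { [F → S . n E], [S → S . (] }  — shift
  I5: { [F → n .] }  — reduce
  I6: { [E → . ( x], [E → . x S], [E → x . S], [S → . ( S F], [S → . E n n], [S → . S (] }  — shift
  I7: { [E → ( . x], [E → . ( x], [E → . x S], [S → ( . S F], [S → . ( S F], [S → . E n n], [S → . S (] }  — shift
  I8: { [E → x S .], [S → S . (] }  — shift, reduce
  I9: { [S → S ( .] }  — reduce
  I10: { [E → . ( x], [E → . x S], [F → . ( B], [F → . S n E], [F → . n], [S → ( S . F], [S → . ( S F], [S → . E n n], [S → . S (], [S → S . (] }  — shift
  I11: { [E → ( x .], [E → . ( x], [E → . x S], [E → x . S], [S → . ( S F], [S → . E n n], [S → . S (] }  — shift, reduce
  I12: { [B → . ( x x], [E → ( . x], [E → . ( x], [E → . x S], [F → ( . B], [S → ( . S F], [S → . ( S F], [S → . E n n], [S → . S (], [S → S ( .] }  — shift, reduce
  I13: { [S → ( S F .] }  — reduce
  I14: { [B → ( . x x], [E → ( . x], [E → . ( x], [E → . x S], [S → ( . S F], [S → . ( S F], [S → . E n n], [S → . S (] }  — shift
  I15: { [F → ( B .] }  — reduce
  I16: { [B → ( x . x], [E → ( x .], [E → . ( x], [E → . x S], [E → x . S], [S → . ( S F], [S → . E n n], [S → . S (] }  — shift, reduce
  I17: { [B → ( x x .], [E → . ( x], [E → . x S], [E → x . S], [S → . ( S F], [S → . E n n], [S → . S (] }  — shift, reduce
  I18: { [E → . ( x], [E → . x S], [F → S n . E] }  — shift
  I19: { [E → ( . x] }  — shift
  I20: { [F → S n E .] }  — reduce
  I21: { [E → ( x .] }  — reduce
  I22: { [S → E n . n] }  — shift
  I23: { [S → E n n .] }  — reduce

No state contains more than one complete item.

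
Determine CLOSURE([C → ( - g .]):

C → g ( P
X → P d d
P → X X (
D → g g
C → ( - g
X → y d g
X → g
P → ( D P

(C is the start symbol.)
{ [C → ( - g .] }

Start with: [C → ( - g .]
The dot is at the end, so nothing is added.

CLOSURE = { [C → ( - g .] }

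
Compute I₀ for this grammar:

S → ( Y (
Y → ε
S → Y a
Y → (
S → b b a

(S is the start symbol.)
{ [S → . ( Y (], [S → . Y a], [S → . b b a], [S' → . S], [Y → . (], [Y → .] }

First, augment the grammar with S' → S
I₀ = CLOSURE({ [S' → . S] }):
  [S' → . S] has the dot before S: add [S → . ( Y (], [S → . Y a], [S → . b b a]
  [S → . Y a] has the dot before Y: add [Y → .], [Y → . (]
No further items can be added.

I₀ = { [S → . ( Y (], [S → . Y a], [S → . b b a], [S' → . S], [Y → . (], [Y → .] }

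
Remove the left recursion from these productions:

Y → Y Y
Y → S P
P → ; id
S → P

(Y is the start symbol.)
Y is directly left-recursive. The standard transformation for
  A → A α₁ | ... | A α_m | β₁ | ... | β_n
is
  A  → β₁ A' | ... | β_n A'
  A' → α₁ A' | ... | α_m A' | ε

Y → S P becomes Y → S P Y'
Y → Y Y becomes Y' → Y Y'
Add Y' → ε

Productions for other non-terminals are unchanged:
  P → ; id
  S → P

Resulting grammar:
Y → S P Y'
Y' → Y Y'
Y' → ε
P → ; id
S → P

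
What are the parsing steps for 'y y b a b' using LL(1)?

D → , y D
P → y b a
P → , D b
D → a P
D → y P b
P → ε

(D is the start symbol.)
LL(1) parsing maintains a stack (initially the start symbol over $) and the input. At each step: if the stack top is a terminal, match it against the current input token; if it is a non-terminal N, replace it with the RHS of M[N, lookahead] (the unique production whose predict set contains the lookahead).

Stack is shown with the top on the left.

Stack      Input        Action
------------------------------
D $        y y b a b $  output D → y P b
y P b $    y y b a b $  match 'y'
P b $      y b a b $    output P → y b a
y b a b $  y b a b $    match 'y'
b a b $    b a b $      match 'b'
a b $      a b $        match 'a'
b $        b $          match 'b'
$          $            accept

The string is accepted.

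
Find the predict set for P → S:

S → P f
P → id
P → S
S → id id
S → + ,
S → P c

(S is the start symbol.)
PREDICT(P → S) = (FIRST(RHS) \ {ε}) ∪ (FOLLOW(P) if ε ∈ FIRST(RHS), i.e. RHS ⇒* ε)
FIRST(S) = { '+', 'id' }
FIRST(S) = { '+', 'id' }
ε ∉ FIRST(S), so FOLLOW(P) is not added.
PREDICT(P → S) = { '+', 'id' }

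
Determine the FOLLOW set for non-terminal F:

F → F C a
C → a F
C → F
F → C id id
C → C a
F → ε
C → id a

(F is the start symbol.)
To compute FOLLOW(F), find every occurrence of F on a right-hand side N → α F β: add FIRST(β) \ {ε}, and if β is empty or nullable also add FOLLOW(N). Iterate to a fixed point.

F is the start symbol, so $ ∈ FOLLOW(F).
In F → F C a: F is followed by C a, add FIRST(C a) \ {ε} = { 'a', 'id' }
In C → a F: F is at the end, add FOLLOW(C)
In C → F: F is at the end, add FOLLOW(C)

The FOLLOW sets referred to above (computed the same way, to a fixed point):
  FOLLOW(C) = { 'a', 'id' }

Taking the union: FOLLOW(F) = { $, 'a', 'id' }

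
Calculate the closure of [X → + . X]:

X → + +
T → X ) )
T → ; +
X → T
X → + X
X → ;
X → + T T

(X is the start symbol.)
{ [T → . ; +], [T → . X ) )], [X → + . X], [X → . + +], [X → . + T T], [X → . + X], [X → . ;], [X → . T] }

Start with: [X → + . X]
  [X → + . X] has the dot before X: add [X → . + +], [X → . T], [X → . + X], [X → . ;], [X → . + T T]
  [X → . T] has the dot before T: add [T → . X ) )], [T → . ; +]
No further items can be added.

CLOSURE = { [T → . ; +], [T → . X ) )], [X → + . X], [X → . + +], [X → . + T T], [X → . + X], [X → . ;], [X → . T] }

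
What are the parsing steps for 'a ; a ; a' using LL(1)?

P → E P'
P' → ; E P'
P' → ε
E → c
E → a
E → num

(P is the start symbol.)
Stack is shown with the top on the left.

Stack     Input        Action
-----------------------------
P $       a ; a ; a $  output P → E P'
E P' $    a ; a ; a $  output E → a
a P' $    a ; a ; a $  match 'a'
P' $      ; a ; a $    output P' → ; E P'
; E P' $  ; a ; a $    match ';'
E P' $    a ; a $      output E → a
a P' $    a ; a $      match 'a'
P' $      ; a $        output P' → ; E P'
; E P' $  ; a $        match ';'
E P' $    a $          output E → a
a P' $    a $          match 'a'
P' $      $            output P' → ε
$         $            accept

The string is accepted.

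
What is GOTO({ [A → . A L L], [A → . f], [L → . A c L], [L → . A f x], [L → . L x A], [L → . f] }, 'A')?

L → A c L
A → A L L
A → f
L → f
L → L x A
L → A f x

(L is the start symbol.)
{ [A → . A L L], [A → . f], [A → A . L L], [L → . A c L], [L → . A f x], [L → . L x A], [L → . f], [L → A . c L], [L → A . f x] }

GOTO(I, 'A') = CLOSURE({ [A → αX.β] : [A → α.Xβ] ∈ I, X = 'A' })

Items with dot before 'A', with the dot advanced:
  [A → . A L L] → [A → A . L L]
  [L → . A c L] → [L → A . c L]
  [L → . A f x] → [L → A . f x]
Closure of the advanced items:
  [A → A . L L] has the dot before L: add [L → . A c L], [L → . f], [L → . L x A], [L → . A f x]
  [L → . A c L] has the dot before A: add [A → . A L L], [A → . f]

GOTO = { [A → . A L L], [A → . f], [A → A . L L], [L → . A c L], [L → . A f x], [L → . L x A], [L → . f], [L → A . c L], [L → A . f x] }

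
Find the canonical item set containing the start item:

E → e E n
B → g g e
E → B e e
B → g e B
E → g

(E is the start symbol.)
{ [B → . g e B], [B → . g g e], [E → . B e e], [E → . e E n], [E → . g], [E' → . E] }

First, augment the grammar with E' → E
I₀ = CLOSURE({ [E' → . E] }):
  [E' → . E] has the dot before E: add [E → . e E n], [E → . B e e], [E → . g]
  [E → . B e e] has the dot before B: add [B → . g g e], [B → . g e B]
No further items can be added.

I₀ = { [B → . g e B], [B → . g g e], [E → . B e e], [E → . e E n], [E → . g], [E' → . E] }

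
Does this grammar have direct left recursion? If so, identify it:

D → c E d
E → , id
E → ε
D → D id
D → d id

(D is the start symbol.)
Yes, D is left-recursive

Direct left recursion occurs when N → N α for some non-terminal N (the right-hand side begins with the left-hand side itself).

D → c E d: starts with c
E → , id: starts with ','
E → ε: starts with ε
D → D id: LEFT RECURSIVE (starts with D)
D → d id: starts with d

The grammar has direct left recursion on: D.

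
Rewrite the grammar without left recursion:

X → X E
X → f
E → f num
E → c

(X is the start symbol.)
X is directly left-recursive. The standard transformation for
  A → A α₁ | ... | A α_m | β₁ | ... | β_n
is
  A  → β₁ A' | ... | β_n A'
  A' → α₁ A' | ... | α_m A' | ε

X → f becomes X → f X'
X → X E becomes X' → E X'
Add X' → ε

Productions for other non-terminals are unchanged:
  E → f num
  E → c

Resulting grammar:
X → f X'
X' → E X'
X' → ε
E → f num
E → c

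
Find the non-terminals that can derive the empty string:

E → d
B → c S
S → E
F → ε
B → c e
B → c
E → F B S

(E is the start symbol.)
ε-productions: F → ε
So F is immediately nullable.
No further non-terminal can be added: every production for the remaining non-terminals contains a terminal or a non-nullable non-terminal.
Nullable = { 'F' }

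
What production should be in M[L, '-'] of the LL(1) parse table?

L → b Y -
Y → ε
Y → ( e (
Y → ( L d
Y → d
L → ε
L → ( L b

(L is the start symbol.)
Empty (error entry)

To find M[L, '-'], we find productions for L where '-' is in the predict set (PREDICT(N → α) = (FIRST(α) \ {ε}) ∪ (FOLLOW(N) if α ⇒* ε)).

Relevant sets:
  FOLLOW(L) = { $, 'b', 'd' }

L → b Y -: PREDICT = { 'b' }
L → ε: PREDICT = { $, 'b', 'd' }
L → ( L b: PREDICT = { '(' }

M[L, '-'] is empty (no production applies)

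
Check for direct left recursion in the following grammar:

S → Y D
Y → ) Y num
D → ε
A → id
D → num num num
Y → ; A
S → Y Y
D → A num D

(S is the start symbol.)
Direct left recursion occurs when N → N α for some non-terminal N (the right-hand side begins with the left-hand side itself).

S → Y D: starts with Y
Y → ) Y num: starts with ')'
D → ε: starts with ε
A → id: starts with id
D → num num num: starts with num
Y → ; A: starts with ';'
S → Y Y: starts with Y
D → A num D: starts with A

No direct left recursion found.

Answer: No direct left recursion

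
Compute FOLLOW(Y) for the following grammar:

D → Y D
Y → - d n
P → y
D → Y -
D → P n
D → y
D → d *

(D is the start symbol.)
To compute FOLLOW(Y), find every occurrence of Y on a right-hand side N → α Y β: add FIRST(β) \ {ε}, and if β is empty or nullable also add FOLLOW(N). Iterate to a fixed point.

In D → Y D: Y is followed by D, add FIRST(D) \ {ε} = { '-', 'd', 'y' }
In D → Y -: Y is followed by '-', add FIRST('-') \ {ε} = { '-' }

Taking the union: FOLLOW(Y) = { '-', 'd', 'y' }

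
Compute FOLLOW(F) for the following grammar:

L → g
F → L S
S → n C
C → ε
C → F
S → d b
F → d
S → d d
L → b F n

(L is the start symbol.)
In C → F: F is at the end, add FOLLOW(C)
In L → b F n: F is followed by n, add FIRST(n) \ {ε} = { 'n' }

The FOLLOW sets referred to above (computed the same way, to a fixed point):
  FOLLOW(C) = { 'n' }

Taking the union: FOLLOW(F) = { 'n' }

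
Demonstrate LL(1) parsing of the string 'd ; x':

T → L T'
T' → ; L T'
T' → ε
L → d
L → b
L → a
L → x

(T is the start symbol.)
LL(1) parsing maintains a stack (initially the start symbol over $) and the input. At each step: if the stack top is a terminal, match it against the current input token; if it is a non-terminal N, replace it with the RHS of M[N, lookahead] (the unique production whose predict set contains the lookahead).

Stack is shown with the top on the left.

Stack     Input    Action
-------------------------
T $       d ; x $  output T → L T'
L T' $    d ; x $  output L → d
d T' $    d ; x $  match 'd'
T' $      ; x $    output T' → ; L T'
; L T' $  ; x $    match ';'
L T' $    x $      output L → x
x T' $    x $      match 'x'
T' $      $        output T' → ε
$         $        accept

The string is accepted.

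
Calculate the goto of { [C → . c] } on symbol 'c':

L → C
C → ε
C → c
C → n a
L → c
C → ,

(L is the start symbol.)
{ [C → c .] }

GOTO(I, 'c') = CLOSURE({ [A → αX.β] : [A → α.Xβ] ∈ I, X = 'c' })

Items with dot before 'c', with the dot advanced:
  [C → . c] → [C → c .]
Closure adds nothing (no advanced item has the dot before a non-terminal).

GOTO = { [C → c .] }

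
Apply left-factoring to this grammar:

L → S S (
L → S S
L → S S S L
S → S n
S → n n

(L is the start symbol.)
L → S S L'
L' → (
L' → ε
L' → S L
S → S n
S → n n

Left-factoring transforms A → αβ₁ | αβ₂ into A → αA' and A' → β₁ | β₂
(α is the longest common prefix among the alternatives). Repeat until
no nonterminal has two alternatives with a common prefix.

Round 1: L has alternatives sharing prefix 'S S'. Introduce L': L → S S L'
  Add: L' → (
  Add: L' → ε
  Add: L' → S L

No remaining common prefixes — done.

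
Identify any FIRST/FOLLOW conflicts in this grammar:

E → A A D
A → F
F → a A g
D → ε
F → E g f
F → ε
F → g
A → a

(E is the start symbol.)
Yes. A → a with FOLLOW(A) on { 'a' }; F → a A g with FOLLOW(F) on { 'a' }; F → E g f with FOLLOW(F) on { 'a', 'g' }; F → g with FOLLOW(F) on { 'g' }

Nullable non-terminals: A, D, E, F.
FIRST sets used below: FIRST(F) = { 'a', 'g', ε }, FIRST(E) = { 'a', 'g', ε }

A: nullable alternative(s) A → F; FOLLOW(A) = { $, 'a', 'g' }
  A → F: FIRST \ {ε} = { 'a', 'g' } — this is the only nullable alternative, skip
  A → a: FIRST \ {ε} = { 'a' } — overlaps FOLLOW(A) on { 'a' }: CONFLICT
D has a nullable alternative but only one production, so nothing to check.
E has a nullable alternative but only one production, so nothing to check.

F: nullable alternative(s) F → ε; FOLLOW(F) = { $, 'a', 'g' }
  F → a A g: FIRST \ {ε} = { 'a' } — overlaps FOLLOW(F) on { 'a' }: CONFLICT
  F → E g f: FIRST \ {ε} = { 'a', 'g' } — overlaps FOLLOW(F) on { 'a', 'g' }: CONFLICT
  F → ε: FIRST \ {ε} = { } — this is the only nullable alternative, skip
  F → g: FIRST \ {ε} = { 'g' } — overlaps FOLLOW(F) on { 'g' }: CONFLICT

So the grammar has 4 FIRST/FOLLOW conflicts (marked CONFLICT above).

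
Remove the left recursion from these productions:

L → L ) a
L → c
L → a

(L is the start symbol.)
L is directly left-recursive. The standard transformation for
  A → A α₁ | ... | A α_m | β₁ | ... | β_n
is
  A  → β₁ A' | ... | β_n A'
  A' → α₁ A' | ... | α_m A' | ε

L → c becomes L → c L'
L → a becomes L → a L'
L → L ) a becomes L' → ) a L'
Add L' → ε

Resulting grammar:
L → c L'
L → a L'
L' → ) a L'
L' → ε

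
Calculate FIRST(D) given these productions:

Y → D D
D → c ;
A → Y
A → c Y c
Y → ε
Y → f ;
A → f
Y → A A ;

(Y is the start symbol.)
To compute FIRST(D), examine every production with D on the left-hand side, reading each right-hand side left to right until a non-nullable symbol is reached.

From D → c ;:
  - c is a terminal: add 'c' and stop

Collecting: FIRST(D) = { 'c' }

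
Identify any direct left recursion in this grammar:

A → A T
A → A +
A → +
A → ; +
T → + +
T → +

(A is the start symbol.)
Direct left recursion occurs when N → N α for some non-terminal N (the right-hand side begins with the left-hand side itself).

A → A T: LEFT RECURSIVE (starts with A)
A → A +: LEFT RECURSIVE (starts with A)
A → +: starts with '+'
A → ; +: starts with ';'
T → + +: starts with '+'
T → +: starts with '+'

The grammar has direct left recursion on: A.

Answer: Yes, A is left-recursive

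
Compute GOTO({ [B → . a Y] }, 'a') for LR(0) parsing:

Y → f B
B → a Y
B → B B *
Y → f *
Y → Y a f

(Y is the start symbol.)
GOTO(I, 'a') = CLOSURE({ [A → αX.β] : [A → α.Xβ] ∈ I, X = 'a' })

Items with dot before 'a', with the dot advanced:
  [B → . a Y] → [B → a . Y]
Closure of the advanced items:
  [B → a . Y] has the dot before Y: add [Y → . f B], [Y → . f *], [Y → . Y a f]

GOTO = { [B → a . Y], [Y → . Y a f], [Y → . f *], [Y → . f B] }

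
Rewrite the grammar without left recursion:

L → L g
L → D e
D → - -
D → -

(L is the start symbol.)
L → D e L'
L' → g L'
L' → ε
D → - -
D → -

L is directly left-recursive. The standard transformation for
  A → A α₁ | ... | A α_m | β₁ | ... | β_n
is
  A  → β₁ A' | ... | β_n A'
  A' → α₁ A' | ... | α_m A' | ε

L → D e becomes L → D e L'
L → L g becomes L' → g L'
Add L' → ε

Productions for other non-terminals are unchanged:
  D → - -
  D → -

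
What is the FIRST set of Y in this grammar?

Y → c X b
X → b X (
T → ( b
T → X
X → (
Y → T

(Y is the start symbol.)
{ '(', 'b', 'c' }

To compute FIRST(Y), examine every production with Y on the left-hand side, reading each right-hand side left to right until a non-nullable symbol is reached.

FIRST sets of the other non-terminals involved (by the same procedure, iterated to a fixed point):
  FIRST(T) = { '(', 'b' }

From Y → c X b:
  - c is a terminal: add 'c' and stop
From Y → T:
  - T is a non-terminal: add FIRST(T) \ {ε} = { '(', 'b' }
    T is not nullable, so stop

Collecting: FIRST(Y) = { '(', 'b', 'c' }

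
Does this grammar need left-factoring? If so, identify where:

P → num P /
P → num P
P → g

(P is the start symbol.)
Left-factoring is needed when two productions for the same non-terminal
share a common prefix on the right-hand side.

Productions for P:
  P → num P /
  P → num P
  P → g

Found common prefix 'num P' in productions for P

Answer: Yes, P has productions with common prefix 'num P'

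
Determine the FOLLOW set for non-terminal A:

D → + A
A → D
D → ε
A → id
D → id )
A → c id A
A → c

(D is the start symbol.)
In D → + A: A is at the end, add FOLLOW(D)
In A → c id A: A is at the end; this adds FOLLOW(A) to itself — nothing new

The FOLLOW sets referred to above (computed the same way, to a fixed point):
  FOLLOW(D) = { $ }

Taking the union: FOLLOW(A) = { $ }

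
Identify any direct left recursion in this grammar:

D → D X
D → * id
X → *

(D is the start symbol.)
Yes, D is left-recursive

Direct left recursion occurs when N → N α for some non-terminal N (the right-hand side begins with the left-hand side itself).

D → D X: LEFT RECURSIVE (starts with D)
D → * id: starts with '*'
X → *: starts with '*'

The grammar has direct left recursion on: D.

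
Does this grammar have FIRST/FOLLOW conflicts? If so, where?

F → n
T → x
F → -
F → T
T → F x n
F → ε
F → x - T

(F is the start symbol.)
Yes. F → T with FOLLOW(F) on { 'x' }; F → x '-' T with FOLLOW(F) on { 'x' }

A FIRST/FOLLOW conflict occurs when a non-terminal N has a nullable alternative N → β (β ⇒* ε) and another alternative N → α with FIRST(α) ∩ FOLLOW(N) ≠ ∅: on such a lookahead the parser cannot decide between expanding α and letting N vanish via β.

Nullable non-terminals: F.
FIRST sets used below: FIRST(T) = { '-', 'n', 'x' }

F: nullable alternative(s) F → ε; FOLLOW(F) = { $, 'x' }
  F → n: FIRST \ {ε} = { 'n' } — disjoint from FOLLOW(F)
  F → -: FIRST \ {ε} = { '-' } — disjoint from FOLLOW(F)
  F → T: FIRST \ {ε} = { '-', 'n', 'x' } — overlaps FOLLOW(F) on { 'x' }: CONFLICT
  F → ε: FIRST \ {ε} = { } — this is the only nullable alternative, skip
  F → x - T: FIRST \ {ε} = { 'x' } — overlaps FOLLOW(F) on { 'x' }: CONFLICT

T has no nullable alternative, so no FIRST/FOLLOW check is needed there.

So the grammar has 2 FIRST/FOLLOW conflicts (marked CONFLICT above).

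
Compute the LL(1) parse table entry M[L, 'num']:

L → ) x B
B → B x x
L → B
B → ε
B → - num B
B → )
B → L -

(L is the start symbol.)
To find M[L, 'num'], we find productions for L where 'num' is in the predict set (PREDICT(N → α) = (FIRST(α) \ {ε}) ∪ (FOLLOW(N) if α ⇒* ε)).

Relevant sets:
  FIRST(B) = { ')', '-', 'x', ε }
  FOLLOW(L) = { $, '-' }

L → ) x B: PREDICT = { ')' }
L → B: PREDICT = { $, ')', '-', 'x' }

M[L, 'num'] is empty (no production applies)

Answer: Empty (error entry)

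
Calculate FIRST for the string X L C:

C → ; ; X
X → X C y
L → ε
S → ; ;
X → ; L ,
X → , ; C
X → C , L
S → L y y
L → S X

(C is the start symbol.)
{ ',', ';' }

FIRST sets of the non-terminals involved (from the grammar, by fixed-point iteration):
  FIRST(X) = { ',', ';' }

To compute FIRST(X L C), process the symbols left to right:
Symbol X is a non-terminal. Add FIRST(X) \ {ε} = { ',', ';' }
X is not nullable (ε ∉ FIRST(X)), so stop here.
FIRST(X L C) = { ',', ';' }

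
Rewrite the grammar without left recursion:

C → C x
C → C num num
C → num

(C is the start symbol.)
C → num C'
C' → x C'
C' → num num C'
C' → ε

C is directly left-recursive. The standard transformation for
  A → A α₁ | ... | A α_m | β₁ | ... | β_n
is
  A  → β₁ A' | ... | β_n A'
  A' → α₁ A' | ... | α_m A' | ε

C → num becomes C → num C'
C → C x becomes C' → x C'
C → C num num becomes C' → num num C'
Add C' → ε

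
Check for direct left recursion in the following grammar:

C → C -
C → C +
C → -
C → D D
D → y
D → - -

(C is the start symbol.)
Yes, C is left-recursive

C → C -: LEFT RECURSIVE (starts with C)
C → C +: LEFT RECURSIVE (starts with C)
C → -: starts with '-'
C → D D: starts with D
D → y: starts with y
D → - -: starts with '-'

The grammar has direct left recursion on: C.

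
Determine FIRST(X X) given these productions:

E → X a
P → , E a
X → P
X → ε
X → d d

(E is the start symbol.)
FIRST sets of the non-terminals involved (from the grammar, by fixed-point iteration):
  FIRST(X) = { ',', 'd', ε }

To compute FIRST(X X), process the symbols left to right:
Symbol X is a non-terminal. Add FIRST(X) \ {ε} = { ',', 'd' }
X is nullable (ε ∈ FIRST(X)), continue to the next symbol.
Symbol X is a non-terminal. Add FIRST(X) \ {ε} = { ',', 'd' }
X is nullable (ε ∈ FIRST(X)), continue to the next symbol.
All symbols are nullable, so ε is in the result.
FIRST(X X) = { ',', 'd', ε }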